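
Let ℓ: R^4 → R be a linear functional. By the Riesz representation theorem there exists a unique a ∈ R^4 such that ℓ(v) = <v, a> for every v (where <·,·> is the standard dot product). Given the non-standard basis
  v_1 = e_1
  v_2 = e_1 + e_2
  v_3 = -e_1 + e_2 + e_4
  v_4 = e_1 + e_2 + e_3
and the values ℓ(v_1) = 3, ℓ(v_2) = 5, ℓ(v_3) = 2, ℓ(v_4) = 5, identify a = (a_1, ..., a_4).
a = (3, 2, 0, 3)

Write a = (a_1, ..., a_4) in the standard basis. For each basis vector v_i, ℓ(v_i) = <v_i, a> is a linear equation in the a_j's. Collect the n equations into a matrix system V a = ℓ, where row i of V is v_i (expressed in the standard basis). Since V is invertible (lower-triangular with 1s on the diagonal, up to permutation), solve by back-substitution:
  V =
[[1, 0, 0, 0],
 [1, 1, 0, 0],
 [-1, 1, 0, 1],
 [1, 1, 1, 0]]
  V a = (3, 5, 2, 5)
Solving gives a = (3, 2, 0, 3).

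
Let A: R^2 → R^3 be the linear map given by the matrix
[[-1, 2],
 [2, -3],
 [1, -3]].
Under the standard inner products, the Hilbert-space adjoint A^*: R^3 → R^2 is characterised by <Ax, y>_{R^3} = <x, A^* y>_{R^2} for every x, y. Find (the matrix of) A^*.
A^* = A^T =
[[-1, 2, 1],
 [2, -3, -3]]

For real matrices with standard dot products, the defining identity <Ax, y> = <x, A^* y> gives (Ax)^T y = x^T (A^*) y, i.e. x^T A^T y = x^T (A^*) y. Since this holds for all x, y, we must have A^* = A^T. Therefore
A^* =
[[-1, 2, 1],
 [2, -3, -3]].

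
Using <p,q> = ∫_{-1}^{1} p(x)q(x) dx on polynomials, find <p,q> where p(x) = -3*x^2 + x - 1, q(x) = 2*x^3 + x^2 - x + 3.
<p,q> = -206/15

Expand the product: p(x)·q(x) = -6*x^5 - x^4 + 2*x^3 - 11*x^2 + 4*x - 3.
∫_{-1}^{1} of each monomial x^k gives [2/(k+1) if k even, 0 if k odd]. Integrating term-by-term (or equivalently evaluating the antiderivative F(x) = -x^6 - x^5/5 + x^4/2 - 11*x^3/3 + 2*x^2 - 3*x at the endpoints):
  F(1) − F(−1) = -161/30 − (251/30) = -206/15.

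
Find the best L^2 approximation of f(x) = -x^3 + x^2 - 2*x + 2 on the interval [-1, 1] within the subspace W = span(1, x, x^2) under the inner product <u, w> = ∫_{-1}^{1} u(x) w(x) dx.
g(x) = x^2 - 13*x/5 + 2

The best approximation g ∈ W is the orthogonal projection of f onto W. Writing g = a_0 + a_1 x + a_2 x^2, the coefficients solve the normal equations G · a = b where
  G_{ij} = <φ_i, φ_j> and b_i = <f, φ_i>, with φ_0 = 1, φ_1 = x, φ_2 = x^2.
G =
  [2, 0, 2/3]
  [0, 2/3, 0]
  [2/3, 0, 2/5],
b = (14/3, -26/15, 26/15).
Solving gives a_0 = 2, a_1 = -13/5, a_2 = 1, so
  g(x) = x^2 - 13*x/5 + 2.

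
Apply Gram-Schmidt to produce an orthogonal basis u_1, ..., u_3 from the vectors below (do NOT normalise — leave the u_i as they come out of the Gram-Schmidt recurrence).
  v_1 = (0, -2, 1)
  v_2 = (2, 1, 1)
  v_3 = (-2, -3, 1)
Orthogonal basis:
  u_1 = (0, -2, 1)
  u_2 = (2, 3/5, 6/5)
  u_3 = (-12/29, 8/29, 16/29)

Apply the Gram-Schmidt recurrence
  u_1 = v_1
  u_i = v_i − Σ_{j<i} ((v_i · u_j) / (u_j · u_j)) · u_j.

Step by step this gives:
  u_1 = (0, -2, 1)
  u_2 = (2, 3/5, 6/5)
  u_3 = (-12/29, 8/29, 16/29)

Orthogonality check:
  u_2 · u_1 = 0 (should be 0)
  u_3 · u_1 = 0 (should be 0)
  u_3 · u_2 = 0 (should be 0)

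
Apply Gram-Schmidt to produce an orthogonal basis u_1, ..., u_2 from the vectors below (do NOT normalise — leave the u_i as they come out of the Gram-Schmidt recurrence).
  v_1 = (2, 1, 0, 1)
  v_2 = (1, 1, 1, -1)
Orthogonal basis:
  u_1 = (2, 1, 0, 1)
  u_2 = (1/3, 2/3, 1, -4/3)

Apply the Gram-Schmidt recurrence
  u_1 = v_1
  u_i = v_i − Σ_{j<i} ((v_i · u_j) / (u_j · u_j)) · u_j.

Step by step this gives:
  u_1 = (2, 1, 0, 1)
  u_2 = (1/3, 2/3, 1, -4/3)

Orthogonality check:
  u_2 · u_1 = 0 (should be 0)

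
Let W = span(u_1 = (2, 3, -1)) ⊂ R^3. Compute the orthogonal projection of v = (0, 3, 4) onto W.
proj_W(v) = (5/7, 15/14, -5/14)

Set up U = [u_1 | ... | u_1] ∈ R^(3×1). The projector onto W = col(U) is P = U (U^T U)^(-1) U^T.
Compute U^T U =
  [14],
and U^T v = (5).
Solve U^T U · c = U^T v for the coefficients: c = (5/14). The projection is proj_W(v) = U c.
Check: (v - proj_W(v)) · u_1 = 0  (should be 0).
Result: proj_W(v) = (5/7, 15/14, -5/14).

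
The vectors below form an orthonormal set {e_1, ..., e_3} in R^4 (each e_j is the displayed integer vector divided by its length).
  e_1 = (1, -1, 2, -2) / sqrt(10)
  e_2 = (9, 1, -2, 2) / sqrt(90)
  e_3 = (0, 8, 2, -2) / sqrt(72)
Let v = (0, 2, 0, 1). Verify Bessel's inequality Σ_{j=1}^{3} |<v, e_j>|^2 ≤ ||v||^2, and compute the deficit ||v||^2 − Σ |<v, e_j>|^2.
Σ |<v, e_j>|^2 = 9/2; ||v||^2 = 5; deficit = 1/2

Write each e_j = u_j / sqrt(<u_j, u_j>) where u_j is the displayed integer vector. Then <v, e_j> = <v, u_j> / sqrt(<u_j, u_j>), so |<v, e_j>|^2 = <v, u_j>^2 / <u_j, u_j>.
Coefficients: <v, e_1> = -4/sqrt(10), <v, e_2> = 4/sqrt(90), <v, e_3> = 14/sqrt(72).
Square and sum: Σ |<v, e_j>|^2 = 9/2.
Compute ||v||^2 = v·v = 5.
Deficit = 5 − 9/2 = 1/2 ≥ 0, confirming Bessel's inequality. (The deficit equals ||v − Σ <v,e_j> e_j||^2, the squared distance from v to span{e_j}.)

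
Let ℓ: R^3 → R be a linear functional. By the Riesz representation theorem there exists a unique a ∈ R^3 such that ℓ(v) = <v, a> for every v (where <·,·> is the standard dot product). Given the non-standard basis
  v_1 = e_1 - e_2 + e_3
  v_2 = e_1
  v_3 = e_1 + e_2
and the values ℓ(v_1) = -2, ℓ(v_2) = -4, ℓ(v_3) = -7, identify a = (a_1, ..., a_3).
a = (-4, -3, -1)

Write a = (a_1, ..., a_3) in the standard basis. For each basis vector v_i, ℓ(v_i) = <v_i, a> is a linear equation in the a_j's. Collect the n equations into a matrix system V a = ℓ, where row i of V is v_i (expressed in the standard basis). Since V is invertible (lower-triangular with 1s on the diagonal, up to permutation), solve by back-substitution:
  V =
[[1, -1, 1],
 [1, 0, 0],
 [1, 1, 0]]
  V a = (-2, -4, -7)
Solving gives a = (-4, -3, -1).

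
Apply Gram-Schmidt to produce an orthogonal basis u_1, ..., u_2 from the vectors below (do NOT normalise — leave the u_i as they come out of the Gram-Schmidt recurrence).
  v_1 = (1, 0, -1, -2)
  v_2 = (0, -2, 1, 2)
Orthogonal basis:
  u_1 = (1, 0, -1, -2)
  u_2 = (5/6, -2, 1/6, 1/3)

Apply the Gram-Schmidt recurrence
  u_1 = v_1
  u_i = v_i − Σ_{j<i} ((v_i · u_j) / (u_j · u_j)) · u_j.

Step by step this gives:
  u_1 = (1, 0, -1, -2)
  u_2 = (5/6, -2, 1/6, 1/3)

Orthogonality check:
  u_2 · u_1 = 0 (should be 0)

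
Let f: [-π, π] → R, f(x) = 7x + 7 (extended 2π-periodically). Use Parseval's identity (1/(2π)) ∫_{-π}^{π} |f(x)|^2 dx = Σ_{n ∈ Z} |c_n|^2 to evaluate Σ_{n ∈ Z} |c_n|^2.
Σ |c_n|^2 = 49π^2/3 + 49

Expand and integrate term by term over [-π, π]:
  ∫ (7x)^2 dx = 49·(2π^3/3); ∫ 2·7·(7)·x dx = 0 (odd integrand); ∫ 7^2 dx = 49·2π.
So (1/(2π)) ∫_{-π}^{π} (7x + 7)^2 dx = 49π^2/3 + 49 = 49π^2/3 + 49.
Parseval ⇒ Σ |c_n|^2 = 49π^2/3 + 49.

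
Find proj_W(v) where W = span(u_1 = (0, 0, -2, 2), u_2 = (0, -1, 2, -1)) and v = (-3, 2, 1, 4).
proj_W(v) = (0, -1/3, -4/3, 5/3)

Set up U = [u_1 | ... | u_2] ∈ R^(4×2). The projector onto W = col(U) is P = U (U^T U)^(-1) U^T.
Compute U^T U =
  [8, -6]
  [-6, 6],
and U^T v = (6, -4).
Solve U^T U · c = U^T v for the coefficients: c = (1, 1/3). The projection is proj_W(v) = U c.
Check: (v - proj_W(v)) · u_1 = 0  (should be 0).
Check: (v - proj_W(v)) · u_2 = 0  (should be 0).
Result: proj_W(v) = (0, -1/3, -4/3, 5/3).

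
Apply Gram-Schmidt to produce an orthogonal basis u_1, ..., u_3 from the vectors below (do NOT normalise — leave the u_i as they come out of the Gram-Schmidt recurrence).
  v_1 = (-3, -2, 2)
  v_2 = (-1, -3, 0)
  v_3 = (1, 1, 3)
Orthogonal basis:
  u_1 = (-3, -2, 2)
  u_2 = (10/17, -33/17, -18/17)
  u_3 = (150/89, -50/89, 175/89)

Apply the Gram-Schmidt recurrence
  u_1 = v_1
  u_i = v_i − Σ_{j<i} ((v_i · u_j) / (u_j · u_j)) · u_j.

Step by step this gives:
  u_1 = (-3, -2, 2)
  u_2 = (10/17, -33/17, -18/17)
  u_3 = (150/89, -50/89, 175/89)

Orthogonality check:
  u_2 · u_1 = 0 (should be 0)
  u_3 · u_1 = 0 (should be 0)
  u_3 · u_2 = 0 (should be 0)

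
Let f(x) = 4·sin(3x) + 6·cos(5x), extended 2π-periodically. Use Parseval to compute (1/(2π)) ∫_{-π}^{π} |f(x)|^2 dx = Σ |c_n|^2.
Σ |c_n|^2 = 26

Expand |f|^2 and use orthogonality of {sin(nx), cos(mx)} on [-π, π]:
  ∫_{-π}^{π} sin(nx)^2 dx = π, ∫ cos(mx)^2 dx = π, and cross terms integrate to 0.
So ∫_{-π}^{π} f(x)^2 dx = 4^2 · π + 6^2 · π = (16 + 36)π.
Divide by 2π: (16 + 36)/2 = 26.
By Parseval, this equals Σ |c_n|^2.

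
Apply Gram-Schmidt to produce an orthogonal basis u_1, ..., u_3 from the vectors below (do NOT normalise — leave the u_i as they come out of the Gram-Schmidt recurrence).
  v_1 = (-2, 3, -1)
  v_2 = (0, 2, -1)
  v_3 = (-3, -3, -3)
Orthogonal basis:
  u_1 = (-2, 3, -1)
  u_2 = (1, 1/2, -1/2)
  u_3 = (-1, -2, -4)

Apply the Gram-Schmidt recurrence
  u_1 = v_1
  u_i = v_i − Σ_{j<i} ((v_i · u_j) / (u_j · u_j)) · u_j.

Step by step this gives:
  u_1 = (-2, 3, -1)
  u_2 = (1, 1/2, -1/2)
  u_3 = (-1, -2, -4)

Orthogonality check:
  u_2 · u_1 = 0 (should be 0)
  u_3 · u_1 = 0 (should be 0)
  u_3 · u_2 = 0 (should be 0)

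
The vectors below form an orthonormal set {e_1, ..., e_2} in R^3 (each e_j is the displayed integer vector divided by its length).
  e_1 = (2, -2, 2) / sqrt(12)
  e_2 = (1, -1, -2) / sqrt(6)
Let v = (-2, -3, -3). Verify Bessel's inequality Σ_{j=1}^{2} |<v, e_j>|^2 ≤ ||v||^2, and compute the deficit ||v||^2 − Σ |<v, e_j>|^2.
Σ |<v, e_j>|^2 = 19/2; ||v||^2 = 22; deficit = 25/2

Write each e_j = u_j / sqrt(<u_j, u_j>) where u_j is the displayed integer vector. Then <v, e_j> = <v, u_j> / sqrt(<u_j, u_j>), so |<v, e_j>|^2 = <v, u_j>^2 / <u_j, u_j>.
Coefficients: <v, e_1> = -4/sqrt(12), <v, e_2> = 7/sqrt(6).
Square and sum: Σ |<v, e_j>|^2 = 19/2.
Compute ||v||^2 = v·v = 22.
Deficit = 22 − 19/2 = 25/2 ≥ 0, confirming Bessel's inequality. (The deficit equals ||v − Σ <v,e_j> e_j||^2, the squared distance from v to span{e_j}.)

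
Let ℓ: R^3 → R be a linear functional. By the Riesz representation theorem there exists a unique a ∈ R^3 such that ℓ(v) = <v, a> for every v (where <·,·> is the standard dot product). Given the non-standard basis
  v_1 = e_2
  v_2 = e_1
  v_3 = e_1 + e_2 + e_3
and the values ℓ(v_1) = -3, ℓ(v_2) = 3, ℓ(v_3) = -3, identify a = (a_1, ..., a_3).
a = (3, -3, -3)

Write a = (a_1, ..., a_3) in the standard basis. For each basis vector v_i, ℓ(v_i) = <v_i, a> is a linear equation in the a_j's. Collect the n equations into a matrix system V a = ℓ, where row i of V is v_i (expressed in the standard basis). Since V is invertible (lower-triangular with 1s on the diagonal, up to permutation), solve by back-substitution:
  V =
[[0, 1, 0],
 [1, 0, 0],
 [1, 1, 1]]
  V a = (-3, 3, -3)
Solving gives a = (3, -3, -3).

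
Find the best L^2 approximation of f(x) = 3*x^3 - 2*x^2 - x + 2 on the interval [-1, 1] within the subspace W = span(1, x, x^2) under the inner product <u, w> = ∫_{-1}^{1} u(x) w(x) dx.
g(x) = -2*x^2 + 4*x/5 + 2

The best approximation g ∈ W is the orthogonal projection of f onto W. Writing g = a_0 + a_1 x + a_2 x^2, the coefficients solve the normal equations G · a = b where
  G_{ij} = <φ_i, φ_j> and b_i = <f, φ_i>, with φ_0 = 1, φ_1 = x, φ_2 = x^2.
G =
  [2, 0, 2/3]
  [0, 2/3, 0]
  [2/3, 0, 2/5],
b = (8/3, 8/15, 8/15).
Solving gives a_0 = 2, a_1 = 4/5, a_2 = -2, so
  g(x) = -2*x^2 + 4*x/5 + 2.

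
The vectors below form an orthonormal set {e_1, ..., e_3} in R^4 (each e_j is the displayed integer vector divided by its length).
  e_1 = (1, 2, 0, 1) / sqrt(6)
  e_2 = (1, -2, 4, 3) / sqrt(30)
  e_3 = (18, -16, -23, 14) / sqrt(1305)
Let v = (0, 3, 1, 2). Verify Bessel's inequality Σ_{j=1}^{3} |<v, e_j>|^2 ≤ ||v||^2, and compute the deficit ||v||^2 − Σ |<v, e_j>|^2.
Σ |<v, e_j>|^2 = 3293/261; ||v||^2 = 14; deficit = 361/261

Write each e_j = u_j / sqrt(<u_j, u_j>) where u_j is the displayed integer vector. Then <v, e_j> = <v, u_j> / sqrt(<u_j, u_j>), so |<v, e_j>|^2 = <v, u_j>^2 / <u_j, u_j>.
Coefficients: <v, e_1> = 8/sqrt(6), <v, e_2> = 4/sqrt(30), <v, e_3> = -43/sqrt(1305).
Square and sum: Σ |<v, e_j>|^2 = 3293/261.
Compute ||v||^2 = v·v = 14.
Deficit = 14 − 3293/261 = 361/261 ≥ 0, confirming Bessel's inequality. (The deficit equals ||v − Σ <v,e_j> e_j||^2, the squared distance from v to span{e_j}.)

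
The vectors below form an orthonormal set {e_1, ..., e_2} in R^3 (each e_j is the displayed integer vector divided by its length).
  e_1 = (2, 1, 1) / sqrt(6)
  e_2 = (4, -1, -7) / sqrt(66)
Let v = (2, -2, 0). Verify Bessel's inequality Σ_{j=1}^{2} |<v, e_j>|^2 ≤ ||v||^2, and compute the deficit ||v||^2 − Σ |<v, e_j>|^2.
Σ |<v, e_j>|^2 = 24/11; ||v||^2 = 8; deficit = 64/11

Write each e_j = u_j / sqrt(<u_j, u_j>) where u_j is the displayed integer vector. Then <v, e_j> = <v, u_j> / sqrt(<u_j, u_j>), so |<v, e_j>|^2 = <v, u_j>^2 / <u_j, u_j>.
Coefficients: <v, e_1> = 2/sqrt(6), <v, e_2> = 10/sqrt(66).
Square and sum: Σ |<v, e_j>|^2 = 24/11.
Compute ||v||^2 = v·v = 8.
Deficit = 8 − 24/11 = 64/11 ≥ 0, confirming Bessel's inequality. (The deficit equals ||v − Σ <v,e_j> e_j||^2, the squared distance from v to span{e_j}.)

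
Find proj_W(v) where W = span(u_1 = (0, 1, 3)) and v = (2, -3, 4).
proj_W(v) = (0, 9/10, 27/10)

Set up U = [u_1 | ... | u_1] ∈ R^(3×1). The projector onto W = col(U) is P = U (U^T U)^(-1) U^T.
Compute U^T U =
  [10],
and U^T v = (9).
Solve U^T U · c = U^T v for the coefficients: c = (9/10). The projection is proj_W(v) = U c.
Check: (v - proj_W(v)) · u_1 = 0  (should be 0).
Result: proj_W(v) = (0, 9/10, 27/10).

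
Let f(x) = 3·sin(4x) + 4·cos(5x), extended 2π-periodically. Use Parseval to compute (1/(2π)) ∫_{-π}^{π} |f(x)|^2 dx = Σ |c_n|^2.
Σ |c_n|^2 = 25/2

Expand |f|^2 and use orthogonality of {sin(nx), cos(mx)} on [-π, π]:
  ∫_{-π}^{π} sin(nx)^2 dx = π, ∫ cos(mx)^2 dx = π, and cross terms integrate to 0.
So ∫_{-π}^{π} f(x)^2 dx = 3^2 · π + 4^2 · π = (9 + 16)π.
Divide by 2π: (9 + 16)/2 = 25/2.
By Parseval, this equals Σ |c_n|^2.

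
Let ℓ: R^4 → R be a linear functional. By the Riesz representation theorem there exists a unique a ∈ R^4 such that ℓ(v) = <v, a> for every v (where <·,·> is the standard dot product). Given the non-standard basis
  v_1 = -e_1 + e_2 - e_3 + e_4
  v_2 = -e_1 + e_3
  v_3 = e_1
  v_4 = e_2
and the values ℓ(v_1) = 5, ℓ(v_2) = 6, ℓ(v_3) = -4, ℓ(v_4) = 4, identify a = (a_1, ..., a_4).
a = (-4, 4, 2, -1)

Write a = (a_1, ..., a_4) in the standard basis. For each basis vector v_i, ℓ(v_i) = <v_i, a> is a linear equation in the a_j's. Collect the n equations into a matrix system V a = ℓ, where row i of V is v_i (expressed in the standard basis). Since V is invertible (lower-triangular with 1s on the diagonal, up to permutation), solve by back-substitution:
  V =
[[-1, 1, -1, 1],
 [-1, 0, 1, 0],
 [1, 0, 0, 0],
 [0, 1, 0, 0]]
  V a = (5, 6, -4, 4)
Solving gives a = (-4, 4, 2, -1).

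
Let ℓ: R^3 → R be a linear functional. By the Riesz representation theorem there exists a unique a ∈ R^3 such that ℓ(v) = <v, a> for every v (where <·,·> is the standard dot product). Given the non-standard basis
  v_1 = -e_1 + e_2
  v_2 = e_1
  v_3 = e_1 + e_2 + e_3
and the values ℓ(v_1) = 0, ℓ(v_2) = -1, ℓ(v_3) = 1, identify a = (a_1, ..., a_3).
a = (-1, -1, 3)

Write a = (a_1, ..., a_3) in the standard basis. For each basis vector v_i, ℓ(v_i) = <v_i, a> is a linear equation in the a_j's. Collect the n equations into a matrix system V a = ℓ, where row i of V is v_i (expressed in the standard basis). Since V is invertible (lower-triangular with 1s on the diagonal, up to permutation), solve by back-substitution:
  V =
[[-1, 1, 0],
 [1, 0, 0],
 [1, 1, 1]]
  V a = (0, -1, 1)
Solving gives a = (-1, -1, 3).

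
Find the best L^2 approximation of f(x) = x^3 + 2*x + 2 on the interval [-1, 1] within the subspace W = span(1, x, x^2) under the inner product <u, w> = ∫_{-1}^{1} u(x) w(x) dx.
g(x) = 13*x/5 + 2

The best approximation g ∈ W is the orthogonal projection of f onto W. Writing g = a_0 + a_1 x + a_2 x^2, the coefficients solve the normal equations G · a = b where
  G_{ij} = <φ_i, φ_j> and b_i = <f, φ_i>, with φ_0 = 1, φ_1 = x, φ_2 = x^2.
G =
  [2, 0, 2/3]
  [0, 2/3, 0]
  [2/3, 0, 2/5],
b = (4, 26/15, 4/3).
Solving gives a_0 = 2, a_1 = 13/5, a_2 = 0, so
  g(x) = 13*x/5 + 2.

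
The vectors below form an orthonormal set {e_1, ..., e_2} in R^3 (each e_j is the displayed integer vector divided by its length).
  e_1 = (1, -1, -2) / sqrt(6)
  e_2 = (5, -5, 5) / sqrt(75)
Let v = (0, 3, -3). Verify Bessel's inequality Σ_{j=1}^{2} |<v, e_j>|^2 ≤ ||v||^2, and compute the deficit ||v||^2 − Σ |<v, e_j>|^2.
Σ |<v, e_j>|^2 = 27/2; ||v||^2 = 18; deficit = 9/2

Write each e_j = u_j / sqrt(<u_j, u_j>) where u_j is the displayed integer vector. Then <v, e_j> = <v, u_j> / sqrt(<u_j, u_j>), so |<v, e_j>|^2 = <v, u_j>^2 / <u_j, u_j>.
Coefficients: <v, e_1> = 3/sqrt(6), <v, e_2> = -30/sqrt(75).
Square and sum: Σ |<v, e_j>|^2 = 27/2.
Compute ||v||^2 = v·v = 18.
Deficit = 18 − 27/2 = 9/2 ≥ 0, confirming Bessel's inequality. (The deficit equals ||v − Σ <v,e_j> e_j||^2, the squared distance from v to span{e_j}.)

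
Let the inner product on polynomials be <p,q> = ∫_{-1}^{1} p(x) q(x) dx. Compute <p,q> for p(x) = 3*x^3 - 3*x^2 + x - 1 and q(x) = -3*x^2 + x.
<p,q> = 112/15

Expand the product: p(x)·q(x) = -9*x^5 + 12*x^4 - 6*x^3 + 4*x^2 - x.
∫_{-1}^{1} of each monomial x^k gives [2/(k+1) if k even, 0 if k odd]. Integrating term-by-term (or equivalently evaluating the antiderivative F(x) = -3*x^6/2 + 12*x^5/5 - 3*x^4/2 + 4*x^3/3 - x^2/2 at the endpoints):
  F(1) − F(−1) = 7/30 − (-217/30) = 112/15.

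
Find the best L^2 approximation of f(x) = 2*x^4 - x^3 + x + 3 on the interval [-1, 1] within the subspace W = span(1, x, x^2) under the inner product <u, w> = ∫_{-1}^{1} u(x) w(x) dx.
g(x) = 12*x^2/7 + 2*x/5 + 99/35

The best approximation g ∈ W is the orthogonal projection of f onto W. Writing g = a_0 + a_1 x + a_2 x^2, the coefficients solve the normal equations G · a = b where
  G_{ij} = <φ_i, φ_j> and b_i = <f, φ_i>, with φ_0 = 1, φ_1 = x, φ_2 = x^2.
G =
  [2, 0, 2/3]
  [0, 2/3, 0]
  [2/3, 0, 2/5],
b = (34/5, 4/15, 18/7).
Solving gives a_0 = 99/35, a_1 = 2/5, a_2 = 12/7, so
  g(x) = 12*x^2/7 + 2*x/5 + 99/35.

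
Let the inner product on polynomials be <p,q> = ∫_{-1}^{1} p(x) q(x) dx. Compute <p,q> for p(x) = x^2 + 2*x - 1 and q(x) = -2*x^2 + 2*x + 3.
<p,q> = -4/5

Expand the product: p(x)·q(x) = -2*x^4 - 2*x^3 + 9*x^2 + 4*x - 3.
∫_{-1}^{1} of each monomial x^k gives [2/(k+1) if k even, 0 if k odd]. Integrating term-by-term (or equivalently evaluating the antiderivative F(x) = -2*x^5/5 - x^4/2 + 3*x^3 + 2*x^2 - 3*x at the endpoints):
  F(1) − F(−1) = 11/10 − (19/10) = -4/5.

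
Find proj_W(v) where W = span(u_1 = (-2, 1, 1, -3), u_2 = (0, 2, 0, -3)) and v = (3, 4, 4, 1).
proj_W(v) = (68/37, 52/37, -34/37, -27/37)

Set up U = [u_1 | ... | u_2] ∈ R^(4×2). The projector onto W = col(U) is P = U (U^T U)^(-1) U^T.
Compute U^T U =
  [15, 11]
  [11, 13],
and U^T v = (-1, 5).
Solve U^T U · c = U^T v for the coefficients: c = (-34/37, 43/37). The projection is proj_W(v) = U c.
Check: (v - proj_W(v)) · u_1 = 0  (should be 0).
Check: (v - proj_W(v)) · u_2 = 0  (should be 0).
Result: proj_W(v) = (68/37, 52/37, -34/37, -27/37).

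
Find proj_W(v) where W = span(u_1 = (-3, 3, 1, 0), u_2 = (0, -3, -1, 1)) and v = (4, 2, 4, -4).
proj_W(v) = (486/109, 372/109, 124/109, -286/109)

Set up U = [u_1 | ... | u_2] ∈ R^(4×2). The projector onto W = col(U) is P = U (U^T U)^(-1) U^T.
Compute U^T U =
  [19, -10]
  [-10, 11],
and U^T v = (-2, -14).
Solve U^T U · c = U^T v for the coefficients: c = (-162/109, -286/109). The projection is proj_W(v) = U c.
Check: (v - proj_W(v)) · u_1 = 0  (should be 0).
Check: (v - proj_W(v)) · u_2 = 0  (should be 0).
Result: proj_W(v) = (486/109, 372/109, 124/109, -286/109).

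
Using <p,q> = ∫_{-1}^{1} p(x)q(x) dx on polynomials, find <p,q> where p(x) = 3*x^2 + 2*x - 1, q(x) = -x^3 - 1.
<p,q> = -4/5

Expand the product: p(x)·q(x) = -3*x^5 - 2*x^4 + x^3 - 3*x^2 - 2*x + 1.
∫_{-1}^{1} of each monomial x^k gives [2/(k+1) if k even, 0 if k odd]. Integrating term-by-term (or equivalently evaluating the antiderivative F(x) = -x^6/2 - 2*x^5/5 + x^4/4 - x^3 - x^2 + x at the endpoints):
  F(1) − F(−1) = -33/20 − (-17/20) = -4/5.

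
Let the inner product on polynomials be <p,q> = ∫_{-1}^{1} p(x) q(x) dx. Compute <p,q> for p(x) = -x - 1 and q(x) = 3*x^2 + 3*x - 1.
<p,q> = -2

Expand the product: p(x)·q(x) = -3*x^3 - 6*x^2 - 2*x + 1.
∫_{-1}^{1} of each monomial x^k gives [2/(k+1) if k even, 0 if k odd]. Integrating term-by-term (or equivalently evaluating the antiderivative F(x) = -3*x^4/4 - 2*x^3 - x^2 + x at the endpoints):
  F(1) − F(−1) = -11/4 − (-3/4) = -2.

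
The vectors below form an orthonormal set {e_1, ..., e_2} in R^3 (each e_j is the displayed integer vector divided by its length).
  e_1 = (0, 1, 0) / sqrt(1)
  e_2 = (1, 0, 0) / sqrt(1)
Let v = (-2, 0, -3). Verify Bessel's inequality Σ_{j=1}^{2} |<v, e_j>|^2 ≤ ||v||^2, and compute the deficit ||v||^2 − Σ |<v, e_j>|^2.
Σ |<v, e_j>|^2 = 4; ||v||^2 = 13; deficit = 9

Write each e_j = u_j / sqrt(<u_j, u_j>) where u_j is the displayed integer vector. Then <v, e_j> = <v, u_j> / sqrt(<u_j, u_j>), so |<v, e_j>|^2 = <v, u_j>^2 / <u_j, u_j>.
Coefficients: <v, e_1> = 0/sqrt(1), <v, e_2> = -2/sqrt(1).
Square and sum: Σ |<v, e_j>|^2 = 4.
Compute ||v||^2 = v·v = 13.
Deficit = 13 − 4 = 9 ≥ 0, confirming Bessel's inequality. (The deficit equals ||v − Σ <v,e_j> e_j||^2, the squared distance from v to span{e_j}.)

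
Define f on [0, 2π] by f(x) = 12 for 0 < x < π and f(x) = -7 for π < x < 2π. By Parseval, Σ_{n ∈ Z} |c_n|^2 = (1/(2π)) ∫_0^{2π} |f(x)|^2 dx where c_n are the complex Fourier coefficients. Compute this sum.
Σ |c_n|^2 = 193/2

Parseval equates the L^2 energy of f (normalised by 1/(2π)) with the ℓ^2 sum of its Fourier coefficients: (1/(2π)) ∫_0^{2π} |f|^2 = Σ |c_n|^2.
Compute the left side: (1/(2π)) [∫_0^π 12^2 dx + ∫_π^{2π} (-7)^2 dx] = (1/(2π)) · (144π + 49π) = (144 + 49)/2 = 193/2.
So Σ_{n ∈ Z} |c_n|^2 = 193/2.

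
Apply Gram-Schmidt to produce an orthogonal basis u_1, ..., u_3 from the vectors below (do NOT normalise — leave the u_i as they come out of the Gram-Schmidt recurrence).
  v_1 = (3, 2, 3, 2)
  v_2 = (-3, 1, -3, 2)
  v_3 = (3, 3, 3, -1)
Orthogonal basis:
  u_1 = (3, 2, 3, 2)
  u_2 = (-21/13, 25/13, -21/13, 38/13)
  u_3 = (-39/227, 468/227, -39/227, -351/227)

Apply the Gram-Schmidt recurrence
  u_1 = v_1
  u_i = v_i − Σ_{j<i} ((v_i · u_j) / (u_j · u_j)) · u_j.

Step by step this gives:
  u_1 = (3, 2, 3, 2)
  u_2 = (-21/13, 25/13, -21/13, 38/13)
  u_3 = (-39/227, 468/227, -39/227, -351/227)

Orthogonality check:
  u_2 · u_1 = 0 (should be 0)
  u_3 · u_1 = 0 (should be 0)
  u_3 · u_2 = 0 (should be 0)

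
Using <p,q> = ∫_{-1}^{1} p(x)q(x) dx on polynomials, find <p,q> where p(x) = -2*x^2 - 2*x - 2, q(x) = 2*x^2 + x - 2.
<p,q> = 76/15

Expand the product: p(x)·q(x) = -4*x^4 - 6*x^3 - 2*x^2 + 2*x + 4.
∫_{-1}^{1} of each monomial x^k gives [2/(k+1) if k even, 0 if k odd]. Integrating term-by-term (or equivalently evaluating the antiderivative F(x) = -4*x^5/5 - 3*x^4/2 - 2*x^3/3 + x^2 + 4*x at the endpoints):
  F(1) − F(−1) = 61/30 − (-91/30) = 76/15.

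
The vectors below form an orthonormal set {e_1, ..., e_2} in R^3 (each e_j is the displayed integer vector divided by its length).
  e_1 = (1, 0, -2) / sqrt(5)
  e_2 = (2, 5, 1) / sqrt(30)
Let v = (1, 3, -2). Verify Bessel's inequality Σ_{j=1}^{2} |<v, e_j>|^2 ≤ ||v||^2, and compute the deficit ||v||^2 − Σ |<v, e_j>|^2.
Σ |<v, e_j>|^2 = 25/2; ||v||^2 = 14; deficit = 3/2

Write each e_j = u_j / sqrt(<u_j, u_j>) where u_j is the displayed integer vector. Then <v, e_j> = <v, u_j> / sqrt(<u_j, u_j>), so |<v, e_j>|^2 = <v, u_j>^2 / <u_j, u_j>.
Coefficients: <v, e_1> = 5/sqrt(5), <v, e_2> = 15/sqrt(30).
Square and sum: Σ |<v, e_j>|^2 = 25/2.
Compute ||v||^2 = v·v = 14.
Deficit = 14 − 25/2 = 3/2 ≥ 0, confirming Bessel's inequality. (The deficit equals ||v − Σ <v,e_j> e_j||^2, the squared distance from v to span{e_j}.)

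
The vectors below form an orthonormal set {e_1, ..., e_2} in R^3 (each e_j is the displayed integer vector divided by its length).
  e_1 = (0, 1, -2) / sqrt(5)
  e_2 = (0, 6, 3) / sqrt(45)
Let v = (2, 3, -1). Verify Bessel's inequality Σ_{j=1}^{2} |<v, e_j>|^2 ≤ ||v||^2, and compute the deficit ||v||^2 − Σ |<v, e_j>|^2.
Σ |<v, e_j>|^2 = 10; ||v||^2 = 14; deficit = 4

Write each e_j = u_j / sqrt(<u_j, u_j>) where u_j is the displayed integer vector. Then <v, e_j> = <v, u_j> / sqrt(<u_j, u_j>), so |<v, e_j>|^2 = <v, u_j>^2 / <u_j, u_j>.
Coefficients: <v, e_1> = 5/sqrt(5), <v, e_2> = 15/sqrt(45).
Square and sum: Σ |<v, e_j>|^2 = 10.
Compute ||v||^2 = v·v = 14.
Deficit = 14 − 10 = 4 ≥ 0, confirming Bessel's inequality. (The deficit equals ||v − Σ <v,e_j> e_j||^2, the squared distance from v to span{e_j}.)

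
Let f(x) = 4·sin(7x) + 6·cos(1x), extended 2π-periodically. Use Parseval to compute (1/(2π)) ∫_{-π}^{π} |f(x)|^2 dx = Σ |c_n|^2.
Σ |c_n|^2 = 26

Expand |f|^2 and use orthogonality of {sin(nx), cos(mx)} on [-π, π]:
  ∫_{-π}^{π} sin(nx)^2 dx = π, ∫ cos(mx)^2 dx = π, and cross terms integrate to 0.
So ∫_{-π}^{π} f(x)^2 dx = 4^2 · π + 6^2 · π = (16 + 36)π.
Divide by 2π: (16 + 36)/2 = 26.
By Parseval, this equals Σ |c_n|^2.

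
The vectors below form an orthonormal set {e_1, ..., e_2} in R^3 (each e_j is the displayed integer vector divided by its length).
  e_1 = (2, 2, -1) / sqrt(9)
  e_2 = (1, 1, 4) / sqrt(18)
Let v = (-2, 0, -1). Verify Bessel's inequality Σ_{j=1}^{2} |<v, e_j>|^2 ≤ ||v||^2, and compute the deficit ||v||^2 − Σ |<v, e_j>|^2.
Σ |<v, e_j>|^2 = 3; ||v||^2 = 5; deficit = 2

Write each e_j = u_j / sqrt(<u_j, u_j>) where u_j is the displayed integer vector. Then <v, e_j> = <v, u_j> / sqrt(<u_j, u_j>), so |<v, e_j>|^2 = <v, u_j>^2 / <u_j, u_j>.
Coefficients: <v, e_1> = -3/sqrt(9), <v, e_2> = -6/sqrt(18).
Square and sum: Σ |<v, e_j>|^2 = 3.
Compute ||v||^2 = v·v = 5.
Deficit = 5 − 3 = 2 ≥ 0, confirming Bessel's inequality. (The deficit equals ||v − Σ <v,e_j> e_j||^2, the squared distance from v to span{e_j}.)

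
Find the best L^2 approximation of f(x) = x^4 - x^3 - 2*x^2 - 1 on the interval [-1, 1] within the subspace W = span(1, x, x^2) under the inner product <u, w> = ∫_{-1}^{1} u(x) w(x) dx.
g(x) = -8*x^2/7 - 3*x/5 - 38/35

The best approximation g ∈ W is the orthogonal projection of f onto W. Writing g = a_0 + a_1 x + a_2 x^2, the coefficients solve the normal equations G · a = b where
  G_{ij} = <φ_i, φ_j> and b_i = <f, φ_i>, with φ_0 = 1, φ_1 = x, φ_2 = x^2.
G =
  [2, 0, 2/3]
  [0, 2/3, 0]
  [2/3, 0, 2/5],
b = (-44/15, -2/5, -124/105).
Solving gives a_0 = -38/35, a_1 = -3/5, a_2 = -8/7, so
  g(x) = -8*x^2/7 - 3*x/5 - 38/35.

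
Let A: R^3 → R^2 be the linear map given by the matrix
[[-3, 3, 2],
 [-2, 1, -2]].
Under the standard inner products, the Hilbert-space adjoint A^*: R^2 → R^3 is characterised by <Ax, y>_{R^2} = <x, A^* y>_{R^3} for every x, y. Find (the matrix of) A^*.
A^* = A^T =
[[-3, -2],
 [3, 1],
 [2, -2]]

For real matrices with standard dot products, the defining identity <Ax, y> = <x, A^* y> gives (Ax)^T y = x^T (A^*) y, i.e. x^T A^T y = x^T (A^*) y. Since this holds for all x, y, we must have A^* = A^T. Therefore
A^* =
[[-3, -2],
 [3, 1],
 [2, -2]].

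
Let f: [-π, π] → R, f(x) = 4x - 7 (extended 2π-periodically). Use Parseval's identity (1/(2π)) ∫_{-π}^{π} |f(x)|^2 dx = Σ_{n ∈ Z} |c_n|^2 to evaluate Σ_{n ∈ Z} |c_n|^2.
Σ |c_n|^2 = 16π^2/3 + 49

Expand and integrate term by term over [-π, π]:
  ∫ (4x)^2 dx = 16·(2π^3/3); ∫ 2·4·(-7)·x dx = 0 (odd integrand); ∫ (-7)^2 dx = 49·2π.
So (1/(2π)) ∫_{-π}^{π} (4x - 7)^2 dx = 16π^2/3 + 49 = 16π^2/3 + 49.
Parseval ⇒ Σ |c_n|^2 = 16π^2/3 + 49.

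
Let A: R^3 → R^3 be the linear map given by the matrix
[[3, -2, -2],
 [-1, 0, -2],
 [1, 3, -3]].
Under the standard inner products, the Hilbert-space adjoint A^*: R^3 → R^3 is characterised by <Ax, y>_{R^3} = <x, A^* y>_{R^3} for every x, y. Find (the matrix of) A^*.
A^* = A^T =
[[3, -1, 1],
 [-2, 0, 3],
 [-2, -2, -3]]

For real matrices with standard dot products, the defining identity <Ax, y> = <x, A^* y> gives (Ax)^T y = x^T (A^*) y, i.e. x^T A^T y = x^T (A^*) y. Since this holds for all x, y, we must have A^* = A^T. Therefore
A^* =
[[3, -1, 1],
 [-2, 0, 3],
 [-2, -2, -3]].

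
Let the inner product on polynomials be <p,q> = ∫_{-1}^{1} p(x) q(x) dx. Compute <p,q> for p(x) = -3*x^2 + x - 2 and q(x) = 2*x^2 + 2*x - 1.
<p,q> = 34/15

Expand the product: p(x)·q(x) = -6*x^4 - 4*x^3 + x^2 - 5*x + 2.
∫_{-1}^{1} of each monomial x^k gives [2/(k+1) if k even, 0 if k odd]. Integrating term-by-term (or equivalently evaluating the antiderivative F(x) = -6*x^5/5 - x^4 + x^3/3 - 5*x^2/2 + 2*x at the endpoints):
  F(1) − F(−1) = -71/30 − (-139/30) = 34/15.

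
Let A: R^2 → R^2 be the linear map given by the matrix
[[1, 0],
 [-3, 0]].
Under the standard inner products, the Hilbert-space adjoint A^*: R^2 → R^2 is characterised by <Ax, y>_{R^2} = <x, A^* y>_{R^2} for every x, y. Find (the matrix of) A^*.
A^* = A^T =
[[1, -3],
 [0, 0]]

For real matrices with standard dot products, the defining identity <Ax, y> = <x, A^* y> gives (Ax)^T y = x^T (A^*) y, i.e. x^T A^T y = x^T (A^*) y. Since this holds for all x, y, we must have A^* = A^T. Therefore
A^* =
[[1, -3],
 [0, 0]].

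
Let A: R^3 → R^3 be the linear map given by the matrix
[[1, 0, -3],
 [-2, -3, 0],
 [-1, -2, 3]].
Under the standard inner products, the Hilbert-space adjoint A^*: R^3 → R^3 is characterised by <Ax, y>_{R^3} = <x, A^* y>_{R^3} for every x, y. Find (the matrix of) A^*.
A^* = A^T =
[[1, -2, -1],
 [0, -3, -2],
 [-3, 0, 3]]

For real matrices with standard dot products, the defining identity <Ax, y> = <x, A^* y> gives (Ax)^T y = x^T (A^*) y, i.e. x^T A^T y = x^T (A^*) y. Since this holds for all x, y, we must have A^* = A^T. Therefore
A^* =
[[1, -2, -1],
 [0, -3, -2],
 [-3, 0, 3]].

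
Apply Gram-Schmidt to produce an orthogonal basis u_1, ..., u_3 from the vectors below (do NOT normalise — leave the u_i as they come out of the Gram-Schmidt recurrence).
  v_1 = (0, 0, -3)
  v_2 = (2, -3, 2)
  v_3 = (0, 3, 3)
Orthogonal basis:
  u_1 = (0, 0, -3)
  u_2 = (2, -3, 0)
  u_3 = (18/13, 12/13, 0)

Apply the Gram-Schmidt recurrence
  u_1 = v_1
  u_i = v_i − Σ_{j<i} ((v_i · u_j) / (u_j · u_j)) · u_j.

Step by step this gives:
  u_1 = (0, 0, -3)
  u_2 = (2, -3, 0)
  u_3 = (18/13, 12/13, 0)

Orthogonality check:
  u_2 · u_1 = 0 (should be 0)
  u_3 · u_1 = 0 (should be 0)
  u_3 · u_2 = 0 (should be 0)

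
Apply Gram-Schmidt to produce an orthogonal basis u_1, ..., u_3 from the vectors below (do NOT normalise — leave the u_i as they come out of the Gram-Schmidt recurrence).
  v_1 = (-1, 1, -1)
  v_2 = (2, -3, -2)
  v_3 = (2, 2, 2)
Orthogonal basis:
  u_1 = (-1, 1, -1)
  u_2 = (1, -2, -3)
  u_3 = (40/21, 32/21, -8/21)

Apply the Gram-Schmidt recurrence
  u_1 = v_1
  u_i = v_i − Σ_{j<i} ((v_i · u_j) / (u_j · u_j)) · u_j.

Step by step this gives:
  u_1 = (-1, 1, -1)
  u_2 = (1, -2, -3)
  u_3 = (40/21, 32/21, -8/21)

Orthogonality check:
  u_2 · u_1 = 0 (should be 0)
  u_3 · u_1 = 0 (should be 0)
  u_3 · u_2 = 0 (should be 0)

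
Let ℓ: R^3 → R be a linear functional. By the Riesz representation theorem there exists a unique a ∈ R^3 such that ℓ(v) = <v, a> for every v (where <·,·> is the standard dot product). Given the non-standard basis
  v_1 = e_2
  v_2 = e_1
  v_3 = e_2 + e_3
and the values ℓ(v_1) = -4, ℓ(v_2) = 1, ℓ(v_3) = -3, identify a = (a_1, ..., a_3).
a = (1, -4, 1)

Write a = (a_1, ..., a_3) in the standard basis. For each basis vector v_i, ℓ(v_i) = <v_i, a> is a linear equation in the a_j's. Collect the n equations into a matrix system V a = ℓ, where row i of V is v_i (expressed in the standard basis). Since V is invertible (lower-triangular with 1s on the diagonal, up to permutation), solve by back-substitution:
  V =
[[0, 1, 0],
 [1, 0, 0],
 [0, 1, 1]]
  V a = (-4, 1, -3)
Solving gives a = (1, -4, 1).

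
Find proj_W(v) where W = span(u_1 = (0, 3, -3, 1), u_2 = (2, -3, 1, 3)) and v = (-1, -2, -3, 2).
proj_W(v) = (1, 0, -1, 2)

Set up U = [u_1 | ... | u_2] ∈ R^(4×2). The projector onto W = col(U) is P = U (U^T U)^(-1) U^T.
Compute U^T U =
  [19, -9]
  [-9, 23],
and U^T v = (5, 7).
Solve U^T U · c = U^T v for the coefficients: c = (1/2, 1/2). The projection is proj_W(v) = U c.
Check: (v - proj_W(v)) · u_1 = 0  (should be 0).
Check: (v - proj_W(v)) · u_2 = 0  (should be 0).
Result: proj_W(v) = (1, 0, -1, 2).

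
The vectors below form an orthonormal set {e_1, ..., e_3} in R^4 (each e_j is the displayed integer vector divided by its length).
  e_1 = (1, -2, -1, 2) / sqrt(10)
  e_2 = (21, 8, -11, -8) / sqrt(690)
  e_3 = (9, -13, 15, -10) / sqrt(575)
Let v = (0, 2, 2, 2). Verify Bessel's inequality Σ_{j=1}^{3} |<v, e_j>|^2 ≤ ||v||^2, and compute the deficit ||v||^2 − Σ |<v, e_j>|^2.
Σ |<v, e_j>|^2 = 116/75; ||v||^2 = 12; deficit = 784/75

Write each e_j = u_j / sqrt(<u_j, u_j>) where u_j is the displayed integer vector. Then <v, e_j> = <v, u_j> / sqrt(<u_j, u_j>), so |<v, e_j>|^2 = <v, u_j>^2 / <u_j, u_j>.
Coefficients: <v, e_1> = -2/sqrt(10), <v, e_2> = -22/sqrt(690), <v, e_3> = -16/sqrt(575).
Square and sum: Σ |<v, e_j>|^2 = 116/75.
Compute ||v||^2 = v·v = 12.
Deficit = 12 − 116/75 = 784/75 ≥ 0, confirming Bessel's inequality. (The deficit equals ||v − Σ <v,e_j> e_j||^2, the squared distance from v to span{e_j}.)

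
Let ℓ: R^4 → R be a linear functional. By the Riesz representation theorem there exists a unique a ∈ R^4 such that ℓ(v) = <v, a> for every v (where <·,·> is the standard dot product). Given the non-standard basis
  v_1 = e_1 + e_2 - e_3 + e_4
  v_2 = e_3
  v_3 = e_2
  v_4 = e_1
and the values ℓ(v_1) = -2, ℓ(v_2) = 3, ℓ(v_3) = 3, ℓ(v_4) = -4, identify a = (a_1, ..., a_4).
a = (-4, 3, 3, 2)

Write a = (a_1, ..., a_4) in the standard basis. For each basis vector v_i, ℓ(v_i) = <v_i, a> is a linear equation in the a_j's. Collect the n equations into a matrix system V a = ℓ, where row i of V is v_i (expressed in the standard basis). Since V is invertible (lower-triangular with 1s on the diagonal, up to permutation), solve by back-substitution:
  V =
[[1, 1, -1, 1],
 [0, 0, 1, 0],
 [0, 1, 0, 0],
 [1, 0, 0, 0]]
  V a = (-2, 3, 3, -4)
Solving gives a = (-4, 3, 3, 2).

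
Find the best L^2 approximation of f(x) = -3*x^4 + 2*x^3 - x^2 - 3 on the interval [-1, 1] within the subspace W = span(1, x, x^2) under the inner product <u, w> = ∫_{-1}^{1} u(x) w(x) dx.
g(x) = -25*x^2/7 + 6*x/5 - 96/35

The best approximation g ∈ W is the orthogonal projection of f onto W. Writing g = a_0 + a_1 x + a_2 x^2, the coefficients solve the normal equations G · a = b where
  G_{ij} = <φ_i, φ_j> and b_i = <f, φ_i>, with φ_0 = 1, φ_1 = x, φ_2 = x^2.
G =
  [2, 0, 2/3]
  [0, 2/3, 0]
  [2/3, 0, 2/5],
b = (-118/15, 4/5, -114/35).
Solving gives a_0 = -96/35, a_1 = 6/5, a_2 = -25/7, so
  g(x) = -25*x^2/7 + 6*x/5 - 96/35.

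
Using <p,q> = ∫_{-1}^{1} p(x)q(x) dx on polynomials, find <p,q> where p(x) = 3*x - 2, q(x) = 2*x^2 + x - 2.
<p,q> = 22/3

Expand the product: p(x)·q(x) = 6*x^3 - x^2 - 8*x + 4.
∫_{-1}^{1} of each monomial x^k gives [2/(k+1) if k even, 0 if k odd]. Integrating term-by-term (or equivalently evaluating the antiderivative F(x) = 3*x^4/2 - x^3/3 - 4*x^2 + 4*x at the endpoints):
  F(1) − F(−1) = 7/6 − (-37/6) = 22/3.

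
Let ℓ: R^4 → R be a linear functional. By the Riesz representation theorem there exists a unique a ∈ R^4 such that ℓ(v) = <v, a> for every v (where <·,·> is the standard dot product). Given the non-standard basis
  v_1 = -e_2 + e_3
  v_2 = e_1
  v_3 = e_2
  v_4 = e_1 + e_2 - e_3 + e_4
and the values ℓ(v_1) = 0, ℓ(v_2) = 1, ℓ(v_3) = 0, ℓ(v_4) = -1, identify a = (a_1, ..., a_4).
a = (1, 0, 0, -2)

Write a = (a_1, ..., a_4) in the standard basis. For each basis vector v_i, ℓ(v_i) = <v_i, a> is a linear equation in the a_j's. Collect the n equations into a matrix system V a = ℓ, where row i of V is v_i (expressed in the standard basis). Since V is invertible (lower-triangular with 1s on the diagonal, up to permutation), solve by back-substitution:
  V =
[[0, -1, 1, 0],
 [1, 0, 0, 0],
 [0, 1, 0, 0],
 [1, 1, -1, 1]]
  V a = (0, 1, 0, -1)
Solving gives a = (1, 0, 0, -2).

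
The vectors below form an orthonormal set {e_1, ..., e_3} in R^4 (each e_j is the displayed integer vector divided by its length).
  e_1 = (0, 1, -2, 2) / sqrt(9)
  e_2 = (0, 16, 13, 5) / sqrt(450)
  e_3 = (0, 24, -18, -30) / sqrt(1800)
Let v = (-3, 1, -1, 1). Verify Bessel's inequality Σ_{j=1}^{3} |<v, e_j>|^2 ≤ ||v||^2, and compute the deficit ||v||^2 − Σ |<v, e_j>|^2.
Σ |<v, e_j>|^2 = 3; ||v||^2 = 12; deficit = 9

Write each e_j = u_j / sqrt(<u_j, u_j>) where u_j is the displayed integer vector. Then <v, e_j> = <v, u_j> / sqrt(<u_j, u_j>), so |<v, e_j>|^2 = <v, u_j>^2 / <u_j, u_j>.
Coefficients: <v, e_1> = 5/sqrt(9), <v, e_2> = 8/sqrt(450), <v, e_3> = 12/sqrt(1800).
Square and sum: Σ |<v, e_j>|^2 = 3.
Compute ||v||^2 = v·v = 12.
Deficit = 12 − 3 = 9 ≥ 0, confirming Bessel's inequality. (The deficit equals ||v − Σ <v,e_j> e_j||^2, the squared distance from v to span{e_j}.)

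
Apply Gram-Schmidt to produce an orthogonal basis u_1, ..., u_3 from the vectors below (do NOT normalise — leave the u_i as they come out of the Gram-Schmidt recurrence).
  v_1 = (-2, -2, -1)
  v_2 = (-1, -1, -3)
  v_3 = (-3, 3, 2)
Orthogonal basis:
  u_1 = (-2, -2, -1)
  u_2 = (5/9, 5/9, -20/9)
  u_3 = (-3, 3, 0)

Apply the Gram-Schmidt recurrence
  u_1 = v_1
  u_i = v_i − Σ_{j<i} ((v_i · u_j) / (u_j · u_j)) · u_j.

Step by step this gives:
  u_1 = (-2, -2, -1)
  u_2 = (5/9, 5/9, -20/9)
  u_3 = (-3, 3, 0)

Orthogonality check:
  u_2 · u_1 = 0 (should be 0)
  u_3 · u_1 = 0 (should be 0)
  u_3 · u_2 = 0 (should be 0)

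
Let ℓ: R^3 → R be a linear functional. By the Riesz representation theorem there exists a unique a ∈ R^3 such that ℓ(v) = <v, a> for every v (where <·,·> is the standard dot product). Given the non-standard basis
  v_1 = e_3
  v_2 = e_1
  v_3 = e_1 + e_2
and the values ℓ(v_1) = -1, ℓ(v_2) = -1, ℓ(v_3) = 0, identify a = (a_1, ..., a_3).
a = (-1, 1, -1)

Write a = (a_1, ..., a_3) in the standard basis. For each basis vector v_i, ℓ(v_i) = <v_i, a> is a linear equation in the a_j's. Collect the n equations into a matrix system V a = ℓ, where row i of V is v_i (expressed in the standard basis). Since V is invertible (lower-triangular with 1s on the diagonal, up to permutation), solve by back-substitution:
  V =
[[0, 0, 1],
 [1, 0, 0],
 [1, 1, 0]]
  V a = (-1, -1, 0)
Solving gives a = (-1, 1, -1).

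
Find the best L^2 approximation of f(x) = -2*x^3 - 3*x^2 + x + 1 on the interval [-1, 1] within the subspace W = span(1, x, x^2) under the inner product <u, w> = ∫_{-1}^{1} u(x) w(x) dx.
g(x) = -3*x^2 - x/5 + 1

The best approximation g ∈ W is the orthogonal projection of f onto W. Writing g = a_0 + a_1 x + a_2 x^2, the coefficients solve the normal equations G · a = b where
  G_{ij} = <φ_i, φ_j> and b_i = <f, φ_i>, with φ_0 = 1, φ_1 = x, φ_2 = x^2.
G =
  [2, 0, 2/3]
  [0, 2/3, 0]
  [2/3, 0, 2/5],
b = (0, -2/15, -8/15).
Solving gives a_0 = 1, a_1 = -1/5, a_2 = -3, so
  g(x) = -3*x^2 - x/5 + 1.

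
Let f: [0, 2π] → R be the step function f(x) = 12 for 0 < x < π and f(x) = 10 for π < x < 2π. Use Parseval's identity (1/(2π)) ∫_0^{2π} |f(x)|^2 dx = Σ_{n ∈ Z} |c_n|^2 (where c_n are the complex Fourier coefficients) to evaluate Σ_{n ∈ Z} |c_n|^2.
Σ |c_n|^2 = 122

Parseval equates the L^2 energy of f (normalised by 1/(2π)) with the ℓ^2 sum of its Fourier coefficients: (1/(2π)) ∫_0^{2π} |f|^2 = Σ |c_n|^2.
Compute the left side: (1/(2π)) [∫_0^π 12^2 dx + ∫_π^{2π} 10^2 dx] = (1/(2π)) · (144π + 100π) = (144 + 100)/2 = 122.
So Σ_{n ∈ Z} |c_n|^2 = 122.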